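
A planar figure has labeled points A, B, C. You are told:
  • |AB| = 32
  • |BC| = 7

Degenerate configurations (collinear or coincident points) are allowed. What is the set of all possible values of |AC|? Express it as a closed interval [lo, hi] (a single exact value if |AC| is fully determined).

|AB| ∈ {32}
|BC| ∈ {7}
|AC| ∈ [25, 39]

|AC| ∈ [25, 39]  (≈ [25.0000, 39.0000])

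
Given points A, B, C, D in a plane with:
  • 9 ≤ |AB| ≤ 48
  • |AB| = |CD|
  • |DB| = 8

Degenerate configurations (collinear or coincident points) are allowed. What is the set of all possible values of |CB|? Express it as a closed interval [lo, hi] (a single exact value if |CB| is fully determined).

|AB| ∈ [9, 48]
|BD| ∈ {8}
|CD| ∈ [9, 48]
|AD| ∈ [1, 56]
|BC| ∈ [1, 56]
|AC| ∈ [0, 104]

|CB| ∈ [1, 56]  (≈ [1.0000, 56.0000])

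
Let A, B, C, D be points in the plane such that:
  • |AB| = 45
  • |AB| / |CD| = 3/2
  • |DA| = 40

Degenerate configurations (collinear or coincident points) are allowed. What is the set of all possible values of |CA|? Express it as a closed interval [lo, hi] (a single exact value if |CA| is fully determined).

|CA| ∈ [10, 70]  (≈ [10.0000, 70.0000])

|AB| ∈ {45}
|AD| ∈ {40}
|CD| ∈ {30}
|BD| ∈ [5, 85]
|AC| ∈ [10, 70]
|BC| ∈ [0, 115]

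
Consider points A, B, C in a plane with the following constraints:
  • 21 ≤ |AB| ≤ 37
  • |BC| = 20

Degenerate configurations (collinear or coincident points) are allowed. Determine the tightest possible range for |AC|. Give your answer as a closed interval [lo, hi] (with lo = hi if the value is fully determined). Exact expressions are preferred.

|AB| ∈ [21, 37]
|BC| ∈ {20}
|AC| ∈ [1, 57]

|AC| ∈ [1, 57]  (≈ [1.0000, 57.0000])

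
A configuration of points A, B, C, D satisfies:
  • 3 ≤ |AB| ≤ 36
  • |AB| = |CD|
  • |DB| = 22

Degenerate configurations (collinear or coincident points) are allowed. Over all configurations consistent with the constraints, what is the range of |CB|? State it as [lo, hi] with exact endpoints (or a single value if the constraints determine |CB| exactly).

|AB| ∈ [3, 36]
|BD| ∈ {22}
|CD| ∈ [3, 36]
|AD| ∈ [0, 58]
|BC| ∈ [0, 58]
|AC| ∈ [0, 94]

|CB| ∈ [0, 58]  (≈ [0.0000, 58.0000])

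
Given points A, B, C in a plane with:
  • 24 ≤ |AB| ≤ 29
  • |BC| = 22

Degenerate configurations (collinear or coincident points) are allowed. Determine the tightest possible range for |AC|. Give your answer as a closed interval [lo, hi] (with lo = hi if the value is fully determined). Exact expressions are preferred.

|AB| ∈ [24, 29]
|BC| ∈ {22}
|AC| ∈ [2, 51]

|AC| ∈ [2, 51]  (≈ [2.0000, 51.0000])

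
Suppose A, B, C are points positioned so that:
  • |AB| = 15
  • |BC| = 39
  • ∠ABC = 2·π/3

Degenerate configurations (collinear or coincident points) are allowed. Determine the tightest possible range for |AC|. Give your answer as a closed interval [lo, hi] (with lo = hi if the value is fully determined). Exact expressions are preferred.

|AB| ∈ {15}
|BC| ∈ {39}
|AC| ∈ {3·√(259)}

|AC| = 3·√(259)  (≈ 48.2804)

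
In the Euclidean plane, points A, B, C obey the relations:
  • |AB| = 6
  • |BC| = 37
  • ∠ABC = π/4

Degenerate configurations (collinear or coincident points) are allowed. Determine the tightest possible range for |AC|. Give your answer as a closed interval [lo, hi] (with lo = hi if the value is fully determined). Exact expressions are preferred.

|AC| = √(1405 - 222·√(2))  (≈ 33.0310)

|AB| ∈ {6}
|BC| ∈ {37}
|AC| ∈ {√(1405 - 222·√(2))}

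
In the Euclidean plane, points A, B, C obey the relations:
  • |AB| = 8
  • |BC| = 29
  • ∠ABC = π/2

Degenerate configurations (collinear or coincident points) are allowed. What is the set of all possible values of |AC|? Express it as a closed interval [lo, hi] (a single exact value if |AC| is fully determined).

|AC| = √(905)  (≈ 30.0832)

|AB| ∈ {8}
|BC| ∈ {29}
|AC| ∈ {√(905)}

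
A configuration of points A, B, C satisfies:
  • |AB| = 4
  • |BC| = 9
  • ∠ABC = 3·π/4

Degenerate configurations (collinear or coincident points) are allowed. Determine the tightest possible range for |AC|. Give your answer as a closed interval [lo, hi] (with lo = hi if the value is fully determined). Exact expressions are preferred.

|AC| = √(36·√(2) + 97)  (≈ 12.1619)

|AB| ∈ {4}
|BC| ∈ {9}
|AC| ∈ {√(36·√(2) + 97)}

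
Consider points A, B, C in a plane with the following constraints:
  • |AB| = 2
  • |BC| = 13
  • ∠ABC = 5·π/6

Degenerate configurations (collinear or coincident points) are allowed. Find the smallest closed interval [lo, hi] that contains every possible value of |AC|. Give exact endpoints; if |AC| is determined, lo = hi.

|AC| = √(26·√(3) + 173)  (≈ 14.7660)

|AB| ∈ {2}
|BC| ∈ {13}
|AC| ∈ {√(26·√(3) + 173)}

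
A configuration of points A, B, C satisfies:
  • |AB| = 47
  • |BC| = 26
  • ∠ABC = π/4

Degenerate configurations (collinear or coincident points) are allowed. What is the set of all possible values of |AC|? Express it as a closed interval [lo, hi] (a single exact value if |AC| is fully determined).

|AB| ∈ {47}
|BC| ∈ {26}
|AC| ∈ {√(2885 - 1222·√(2))}

|AC| = √(2885 - 1222·√(2))  (≈ 34.0122)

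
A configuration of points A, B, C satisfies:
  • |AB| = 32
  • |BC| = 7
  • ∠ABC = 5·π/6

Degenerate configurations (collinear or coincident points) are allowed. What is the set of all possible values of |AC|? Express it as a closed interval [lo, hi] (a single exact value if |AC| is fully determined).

|AB| ∈ {32}
|BC| ∈ {7}
|AC| ∈ {√(224·√(3) + 1073)}

|AC| = √(224·√(3) + 1073)  (≈ 38.2228)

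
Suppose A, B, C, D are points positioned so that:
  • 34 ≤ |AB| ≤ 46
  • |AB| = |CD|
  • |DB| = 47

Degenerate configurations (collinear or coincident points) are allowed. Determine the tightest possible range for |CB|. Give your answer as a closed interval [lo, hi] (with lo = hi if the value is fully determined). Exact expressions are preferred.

|AB| ∈ [34, 46]
|BD| ∈ {47}
|CD| ∈ [34, 46]
|AD| ∈ [1, 93]
|BC| ∈ [1, 93]
|AC| ∈ [0, 139]

|CB| ∈ [1, 93]  (≈ [1.0000, 93.0000])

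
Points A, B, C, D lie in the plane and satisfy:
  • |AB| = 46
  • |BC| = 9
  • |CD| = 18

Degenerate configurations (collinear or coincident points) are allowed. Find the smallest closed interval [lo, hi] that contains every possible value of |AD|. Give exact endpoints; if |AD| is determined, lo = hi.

|AD| ∈ [19, 73]  (≈ [19.0000, 73.0000])

|AB| ∈ {46}
|BC| ∈ {9}
|CD| ∈ {18}
|AC| ∈ [37, 55]
|BD| ∈ [9, 27]
|AD| ∈ [19, 73]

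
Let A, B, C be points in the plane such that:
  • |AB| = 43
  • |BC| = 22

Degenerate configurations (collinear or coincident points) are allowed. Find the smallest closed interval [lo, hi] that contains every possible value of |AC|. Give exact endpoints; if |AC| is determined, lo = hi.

|AC| ∈ [21, 65]  (≈ [21.0000, 65.0000])

|AB| ∈ {43}
|BC| ∈ {22}
|AC| ∈ [21, 65]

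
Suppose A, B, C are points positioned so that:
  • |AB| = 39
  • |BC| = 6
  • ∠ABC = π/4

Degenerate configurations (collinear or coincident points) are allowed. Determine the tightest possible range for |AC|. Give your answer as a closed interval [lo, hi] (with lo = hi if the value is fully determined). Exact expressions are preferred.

|AB| ∈ {39}
|BC| ∈ {6}
|AC| ∈ {3·√(173 - 26·√(2))}

|AC| = 3·√(173 - 26·√(2))  (≈ 35.0153)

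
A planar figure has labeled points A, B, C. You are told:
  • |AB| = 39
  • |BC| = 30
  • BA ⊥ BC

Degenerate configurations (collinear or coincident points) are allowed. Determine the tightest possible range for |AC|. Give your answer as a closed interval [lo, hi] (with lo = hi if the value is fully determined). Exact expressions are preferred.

|AC| = 3·√(269)  (≈ 49.2037)

|AB| ∈ {39}
|BC| ∈ {30}
|AC| ∈ {3·√(269)}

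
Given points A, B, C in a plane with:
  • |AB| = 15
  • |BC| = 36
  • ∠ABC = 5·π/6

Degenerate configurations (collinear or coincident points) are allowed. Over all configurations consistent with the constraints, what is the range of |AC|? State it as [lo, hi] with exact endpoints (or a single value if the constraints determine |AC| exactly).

|AC| = 3·√(60·√(3) + 169)  (≈ 49.5611)

|AB| ∈ {15}
|BC| ∈ {36}
|AC| ∈ {3·√(60·√(3) + 169)}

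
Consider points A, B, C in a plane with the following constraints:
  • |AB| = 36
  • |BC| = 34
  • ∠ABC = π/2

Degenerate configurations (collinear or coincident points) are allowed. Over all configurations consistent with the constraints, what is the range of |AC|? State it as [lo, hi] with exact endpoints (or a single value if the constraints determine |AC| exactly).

|AB| ∈ {36}
|BC| ∈ {34}
|AC| ∈ {2·√(613)}

|AC| = 2·√(613)  (≈ 49.5177)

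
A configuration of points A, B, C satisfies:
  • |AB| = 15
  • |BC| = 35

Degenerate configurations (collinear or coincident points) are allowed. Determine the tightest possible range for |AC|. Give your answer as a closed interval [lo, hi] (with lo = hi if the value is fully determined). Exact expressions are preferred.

|AC| ∈ [20, 50]  (≈ [20.0000, 50.0000])

|AB| ∈ {15}
|BC| ∈ {35}
|AC| ∈ [20, 50]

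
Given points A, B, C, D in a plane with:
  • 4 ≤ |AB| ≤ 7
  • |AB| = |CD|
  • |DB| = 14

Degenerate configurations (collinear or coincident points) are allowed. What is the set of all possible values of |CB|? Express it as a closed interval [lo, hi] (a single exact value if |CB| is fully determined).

|AB| ∈ [4, 7]
|BD| ∈ {14}
|CD| ∈ [4, 7]
|AD| ∈ [7, 21]
|BC| ∈ [7, 21]
|AC| ∈ [0, 28]

|CB| ∈ [7, 21]  (≈ [7.0000, 21.0000])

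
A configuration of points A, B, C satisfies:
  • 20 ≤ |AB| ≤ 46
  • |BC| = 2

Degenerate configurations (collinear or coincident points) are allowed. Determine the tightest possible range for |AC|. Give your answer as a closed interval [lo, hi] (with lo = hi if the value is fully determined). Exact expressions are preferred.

|AB| ∈ [20, 46]
|BC| ∈ {2}
|AC| ∈ [18, 48]

|AC| ∈ [18, 48]  (≈ [18.0000, 48.0000])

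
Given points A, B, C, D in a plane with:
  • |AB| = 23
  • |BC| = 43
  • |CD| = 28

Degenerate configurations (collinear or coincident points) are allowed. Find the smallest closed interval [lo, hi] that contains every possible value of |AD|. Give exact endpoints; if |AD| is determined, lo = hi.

|AD| ∈ [0, 94]  (≈ [0.0000, 94.0000])

|AB| ∈ {23}
|BC| ∈ {43}
|CD| ∈ {28}
|AC| ∈ [20, 66]
|BD| ∈ [15, 71]
|AD| ∈ [0, 94]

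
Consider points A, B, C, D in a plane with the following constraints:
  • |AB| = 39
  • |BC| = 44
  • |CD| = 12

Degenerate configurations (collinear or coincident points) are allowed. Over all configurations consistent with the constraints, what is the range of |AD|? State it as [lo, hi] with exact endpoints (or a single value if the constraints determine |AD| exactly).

|AD| ∈ [0, 95]  (≈ [0.0000, 95.0000])

|AB| ∈ {39}
|BC| ∈ {44}
|CD| ∈ {12}
|AC| ∈ [5, 83]
|BD| ∈ [32, 56]
|AD| ∈ [0, 95]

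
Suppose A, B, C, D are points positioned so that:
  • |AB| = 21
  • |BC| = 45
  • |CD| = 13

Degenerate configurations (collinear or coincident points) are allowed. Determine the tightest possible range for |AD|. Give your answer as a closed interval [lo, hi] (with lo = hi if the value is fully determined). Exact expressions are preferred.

|AD| ∈ [11, 79]  (≈ [11.0000, 79.0000])

|AB| ∈ {21}
|BC| ∈ {45}
|CD| ∈ {13}
|AC| ∈ [24, 66]
|BD| ∈ [32, 58]
|AD| ∈ [11, 79]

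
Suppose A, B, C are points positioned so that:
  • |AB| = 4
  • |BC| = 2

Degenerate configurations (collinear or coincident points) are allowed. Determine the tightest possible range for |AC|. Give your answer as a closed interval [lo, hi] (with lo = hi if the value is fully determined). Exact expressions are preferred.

|AB| ∈ {4}
|BC| ∈ {2}
|AC| ∈ [2, 6]

|AC| ∈ [2, 6]  (≈ [2.0000, 6.0000])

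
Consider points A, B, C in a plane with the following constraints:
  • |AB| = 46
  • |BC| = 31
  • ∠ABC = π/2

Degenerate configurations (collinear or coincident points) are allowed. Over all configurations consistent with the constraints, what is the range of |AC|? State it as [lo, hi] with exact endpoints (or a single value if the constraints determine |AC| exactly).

|AC| = √(3077)  (≈ 55.4707)

|AB| ∈ {46}
|BC| ∈ {31}
|AC| ∈ {√(3077)}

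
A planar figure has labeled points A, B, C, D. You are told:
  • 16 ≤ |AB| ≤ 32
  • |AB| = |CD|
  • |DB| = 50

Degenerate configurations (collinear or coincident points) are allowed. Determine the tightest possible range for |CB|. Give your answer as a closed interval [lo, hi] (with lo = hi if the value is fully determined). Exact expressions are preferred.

|CB| ∈ [18, 82]  (≈ [18.0000, 82.0000])

|AB| ∈ [16, 32]
|BD| ∈ {50}
|CD| ∈ [16, 32]
|AD| ∈ [18, 82]
|BC| ∈ [18, 82]
|AC| ∈ [0, 114]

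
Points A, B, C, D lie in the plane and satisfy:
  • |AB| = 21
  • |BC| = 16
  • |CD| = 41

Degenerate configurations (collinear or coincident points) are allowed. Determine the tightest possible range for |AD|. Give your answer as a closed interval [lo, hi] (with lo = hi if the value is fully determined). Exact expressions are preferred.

|AD| ∈ [4, 78]  (≈ [4.0000, 78.0000])

|AB| ∈ {21}
|BC| ∈ {16}
|CD| ∈ {41}
|AC| ∈ [5, 37]
|BD| ∈ [25, 57]
|AD| ∈ [4, 78]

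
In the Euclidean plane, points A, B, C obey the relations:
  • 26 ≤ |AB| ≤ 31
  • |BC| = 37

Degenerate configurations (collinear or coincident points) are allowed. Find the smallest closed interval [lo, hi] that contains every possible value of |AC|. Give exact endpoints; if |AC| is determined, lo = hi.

|AB| ∈ [26, 31]
|BC| ∈ {37}
|AC| ∈ [6, 68]

|AC| ∈ [6, 68]  (≈ [6.0000, 68.0000])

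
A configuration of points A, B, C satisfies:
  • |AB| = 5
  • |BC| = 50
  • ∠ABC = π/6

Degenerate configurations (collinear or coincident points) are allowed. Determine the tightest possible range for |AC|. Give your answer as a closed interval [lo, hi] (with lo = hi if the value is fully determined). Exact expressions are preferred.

|AB| ∈ {5}
|BC| ∈ {50}
|AC| ∈ {5·√(101 - 10·√(3))}

|AC| = 5·√(101 - 10·√(3))  (≈ 45.7382)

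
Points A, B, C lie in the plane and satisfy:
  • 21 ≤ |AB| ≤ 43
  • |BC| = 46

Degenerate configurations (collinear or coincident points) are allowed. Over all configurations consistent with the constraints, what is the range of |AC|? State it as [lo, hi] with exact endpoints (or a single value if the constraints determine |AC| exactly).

|AC| ∈ [3, 89]  (≈ [3.0000, 89.0000])

|AB| ∈ [21, 43]
|BC| ∈ {46}
|AC| ∈ [3, 89]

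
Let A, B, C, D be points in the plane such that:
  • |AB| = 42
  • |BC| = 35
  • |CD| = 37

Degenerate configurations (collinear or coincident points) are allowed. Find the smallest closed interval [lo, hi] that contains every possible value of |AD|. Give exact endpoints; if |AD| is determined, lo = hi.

|AB| ∈ {42}
|BC| ∈ {35}
|CD| ∈ {37}
|AC| ∈ [7, 77]
|BD| ∈ [2, 72]
|AD| ∈ [0, 114]

|AD| ∈ [0, 114]  (≈ [0.0000, 114.0000])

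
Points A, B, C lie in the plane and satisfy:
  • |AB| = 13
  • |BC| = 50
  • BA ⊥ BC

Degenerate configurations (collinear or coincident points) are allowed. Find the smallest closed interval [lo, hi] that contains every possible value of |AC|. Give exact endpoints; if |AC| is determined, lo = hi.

|AB| ∈ {13}
|BC| ∈ {50}
|AC| ∈ {√(2669)}

|AC| = √(2669)  (≈ 51.6624)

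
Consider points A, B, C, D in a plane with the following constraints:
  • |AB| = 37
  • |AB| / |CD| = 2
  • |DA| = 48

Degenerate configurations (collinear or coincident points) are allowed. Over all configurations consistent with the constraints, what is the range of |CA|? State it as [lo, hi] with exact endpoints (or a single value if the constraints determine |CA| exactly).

|AB| ∈ {37}
|AD| ∈ {48}
|CD| ∈ {37/2}
|BD| ∈ [11, 85]
|AC| ∈ [59/2, 133/2]
|BC| ∈ [0, 207/2]

|CA| ∈ [59/2, 133/2]  (≈ [29.5000, 66.5000])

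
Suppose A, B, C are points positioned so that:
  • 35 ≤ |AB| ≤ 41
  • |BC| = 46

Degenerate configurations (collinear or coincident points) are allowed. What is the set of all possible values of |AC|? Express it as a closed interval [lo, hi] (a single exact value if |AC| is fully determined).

|AB| ∈ [35, 41]
|BC| ∈ {46}
|AC| ∈ [5, 87]

|AC| ∈ [5, 87]  (≈ [5.0000, 87.0000])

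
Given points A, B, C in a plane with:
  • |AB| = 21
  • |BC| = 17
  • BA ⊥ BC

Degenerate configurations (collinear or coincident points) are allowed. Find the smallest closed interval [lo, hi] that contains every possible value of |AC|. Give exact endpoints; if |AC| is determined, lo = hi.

|AB| ∈ {21}
|BC| ∈ {17}
|AC| ∈ {√(730)}

|AC| = √(730)  (≈ 27.0185)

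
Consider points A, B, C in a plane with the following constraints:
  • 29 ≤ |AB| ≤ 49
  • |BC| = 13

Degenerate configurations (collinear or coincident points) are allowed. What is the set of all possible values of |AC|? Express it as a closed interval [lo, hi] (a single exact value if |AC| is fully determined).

|AB| ∈ [29, 49]
|BC| ∈ {13}
|AC| ∈ [16, 62]

|AC| ∈ [16, 62]  (≈ [16.0000, 62.0000])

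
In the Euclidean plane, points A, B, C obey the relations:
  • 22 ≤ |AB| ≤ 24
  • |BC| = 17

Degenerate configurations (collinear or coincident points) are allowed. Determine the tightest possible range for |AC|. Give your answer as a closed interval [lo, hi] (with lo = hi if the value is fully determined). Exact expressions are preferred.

|AC| ∈ [5, 41]  (≈ [5.0000, 41.0000])

|AB| ∈ [22, 24]
|BC| ∈ {17}
|AC| ∈ [5, 41]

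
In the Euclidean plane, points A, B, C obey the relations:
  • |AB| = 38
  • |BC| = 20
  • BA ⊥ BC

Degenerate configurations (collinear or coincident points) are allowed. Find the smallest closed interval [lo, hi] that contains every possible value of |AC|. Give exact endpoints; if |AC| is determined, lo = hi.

|AC| = 2·√(461)  (≈ 42.9418)

|AB| ∈ {38}
|BC| ∈ {20}
|AC| ∈ {2·√(461)}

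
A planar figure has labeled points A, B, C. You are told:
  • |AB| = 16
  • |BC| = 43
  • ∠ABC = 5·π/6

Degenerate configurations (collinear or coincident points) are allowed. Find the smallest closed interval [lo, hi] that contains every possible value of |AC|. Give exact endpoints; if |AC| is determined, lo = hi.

|AC| = √(688·√(3) + 2105)  (≈ 57.4165)

|AB| ∈ {16}
|BC| ∈ {43}
|AC| ∈ {√(688·√(3) + 2105)}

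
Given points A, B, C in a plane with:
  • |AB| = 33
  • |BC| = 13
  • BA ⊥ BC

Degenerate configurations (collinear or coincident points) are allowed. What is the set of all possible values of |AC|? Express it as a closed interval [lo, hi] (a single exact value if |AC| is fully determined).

|AB| ∈ {33}
|BC| ∈ {13}
|AC| ∈ {√(1258)}

|AC| = √(1258)  (≈ 35.4683)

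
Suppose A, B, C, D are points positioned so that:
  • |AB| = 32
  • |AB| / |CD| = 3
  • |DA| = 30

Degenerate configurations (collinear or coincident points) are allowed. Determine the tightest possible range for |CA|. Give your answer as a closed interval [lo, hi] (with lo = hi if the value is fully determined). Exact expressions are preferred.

|CA| ∈ [58/3, 122/3]  (≈ [19.3333, 40.6667])

|AB| ∈ {32}
|AD| ∈ {30}
|CD| ∈ {32/3}
|BD| ∈ [2, 62]
|AC| ∈ [58/3, 122/3]
|BC| ∈ [0, 218/3]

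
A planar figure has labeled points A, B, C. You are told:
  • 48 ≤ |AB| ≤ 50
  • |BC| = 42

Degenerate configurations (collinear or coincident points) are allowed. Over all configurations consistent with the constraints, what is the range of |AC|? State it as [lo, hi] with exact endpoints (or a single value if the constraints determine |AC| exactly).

|AB| ∈ [48, 50]
|BC| ∈ {42}
|AC| ∈ [6, 92]

|AC| ∈ [6, 92]  (≈ [6.0000, 92.0000])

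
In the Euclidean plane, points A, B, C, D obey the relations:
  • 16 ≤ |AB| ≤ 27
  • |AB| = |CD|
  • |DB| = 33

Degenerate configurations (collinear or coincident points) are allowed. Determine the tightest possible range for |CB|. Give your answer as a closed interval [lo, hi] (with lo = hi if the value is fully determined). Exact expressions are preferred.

|CB| ∈ [6, 60]  (≈ [6.0000, 60.0000])

|AB| ∈ [16, 27]
|BD| ∈ {33}
|CD| ∈ [16, 27]
|AD| ∈ [6, 60]
|BC| ∈ [6, 60]
|AC| ∈ [0, 87]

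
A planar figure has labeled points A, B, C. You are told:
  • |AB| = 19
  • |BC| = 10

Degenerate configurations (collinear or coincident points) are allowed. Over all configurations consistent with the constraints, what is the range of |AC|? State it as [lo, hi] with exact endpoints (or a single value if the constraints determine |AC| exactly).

|AC| ∈ [9, 29]  (≈ [9.0000, 29.0000])

|AB| ∈ {19}
|BC| ∈ {10}
|AC| ∈ [9, 29]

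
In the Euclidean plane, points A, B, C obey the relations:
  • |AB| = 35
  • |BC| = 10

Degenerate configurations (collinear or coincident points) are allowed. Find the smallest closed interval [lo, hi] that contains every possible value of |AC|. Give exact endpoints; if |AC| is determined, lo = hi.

|AC| ∈ [25, 45]  (≈ [25.0000, 45.0000])

|AB| ∈ {35}
|BC| ∈ {10}
|AC| ∈ [25, 45]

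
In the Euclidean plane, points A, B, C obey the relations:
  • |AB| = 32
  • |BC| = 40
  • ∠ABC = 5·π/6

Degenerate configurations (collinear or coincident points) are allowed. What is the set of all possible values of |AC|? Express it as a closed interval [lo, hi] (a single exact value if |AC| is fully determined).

|AB| ∈ {32}
|BC| ∈ {40}
|AC| ∈ {8·√(20·√(3) + 41)}

|AC| = 8·√(20·√(3) + 41)  (≈ 69.5775)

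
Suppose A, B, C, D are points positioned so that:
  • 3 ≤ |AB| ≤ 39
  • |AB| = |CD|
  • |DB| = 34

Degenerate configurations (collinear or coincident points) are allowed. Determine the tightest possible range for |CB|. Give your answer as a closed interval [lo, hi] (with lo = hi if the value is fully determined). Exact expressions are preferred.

|AB| ∈ [3, 39]
|BD| ∈ {34}
|CD| ∈ [3, 39]
|AD| ∈ [0, 73]
|BC| ∈ [0, 73]
|AC| ∈ [0, 112]

|CB| ∈ [0, 73]  (≈ [0.0000, 73.0000])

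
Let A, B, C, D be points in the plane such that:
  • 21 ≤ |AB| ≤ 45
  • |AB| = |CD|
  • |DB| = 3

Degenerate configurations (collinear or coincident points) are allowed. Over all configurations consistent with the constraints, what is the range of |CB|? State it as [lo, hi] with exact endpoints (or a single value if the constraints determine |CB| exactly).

|CB| ∈ [18, 48]  (≈ [18.0000, 48.0000])

|AB| ∈ [21, 45]
|BD| ∈ {3}
|CD| ∈ [21, 45]
|AD| ∈ [18, 48]
|BC| ∈ [18, 48]
|AC| ∈ [0, 93]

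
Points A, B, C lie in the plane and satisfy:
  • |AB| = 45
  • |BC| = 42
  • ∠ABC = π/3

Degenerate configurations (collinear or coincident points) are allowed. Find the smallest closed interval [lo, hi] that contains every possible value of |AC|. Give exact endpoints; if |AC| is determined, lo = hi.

|AC| = 3·√(211)  (≈ 43.5775)

|AB| ∈ {45}
|BC| ∈ {42}
|AC| ∈ {3·√(211)}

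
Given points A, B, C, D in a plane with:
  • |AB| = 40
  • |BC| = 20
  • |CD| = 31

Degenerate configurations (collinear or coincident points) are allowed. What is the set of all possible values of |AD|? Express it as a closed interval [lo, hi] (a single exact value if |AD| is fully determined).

|AD| ∈ [0, 91]  (≈ [0.0000, 91.0000])

|AB| ∈ {40}
|BC| ∈ {20}
|CD| ∈ {31}
|AC| ∈ [20, 60]
|BD| ∈ [11, 51]
|AD| ∈ [0, 91]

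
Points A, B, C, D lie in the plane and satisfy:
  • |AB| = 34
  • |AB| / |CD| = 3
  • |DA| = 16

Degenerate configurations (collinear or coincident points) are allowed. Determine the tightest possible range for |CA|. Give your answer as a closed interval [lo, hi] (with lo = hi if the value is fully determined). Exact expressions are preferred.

|CA| ∈ [14/3, 82/3]  (≈ [4.6667, 27.3333])

|AB| ∈ {34}
|AD| ∈ {16}
|CD| ∈ {34/3}
|BD| ∈ [18, 50]
|AC| ∈ [14/3, 82/3]
|BC| ∈ [20/3, 184/3]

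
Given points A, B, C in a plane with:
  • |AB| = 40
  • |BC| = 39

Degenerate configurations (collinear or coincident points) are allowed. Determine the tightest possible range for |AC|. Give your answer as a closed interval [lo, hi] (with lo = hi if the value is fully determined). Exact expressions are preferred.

|AC| ∈ [1, 79]  (≈ [1.0000, 79.0000])

|AB| ∈ {40}
|BC| ∈ {39}
|AC| ∈ [1, 79]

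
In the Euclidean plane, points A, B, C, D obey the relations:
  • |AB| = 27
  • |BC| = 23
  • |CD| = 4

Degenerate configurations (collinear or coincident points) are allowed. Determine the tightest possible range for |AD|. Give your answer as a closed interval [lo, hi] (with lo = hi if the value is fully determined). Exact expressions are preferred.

|AB| ∈ {27}
|BC| ∈ {23}
|CD| ∈ {4}
|AC| ∈ [4, 50]
|BD| ∈ [19, 27]
|AD| ∈ [0, 54]

|AD| ∈ [0, 54]  (≈ [0.0000, 54.0000])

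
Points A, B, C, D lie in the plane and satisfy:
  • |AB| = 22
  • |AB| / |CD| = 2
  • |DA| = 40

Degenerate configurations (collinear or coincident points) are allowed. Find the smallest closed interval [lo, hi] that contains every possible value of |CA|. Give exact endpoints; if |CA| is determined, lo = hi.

|CA| ∈ [29, 51]  (≈ [29.0000, 51.0000])

|AB| ∈ {22}
|AD| ∈ {40}
|CD| ∈ {11}
|BD| ∈ [18, 62]
|AC| ∈ [29, 51]
|BC| ∈ [7, 73]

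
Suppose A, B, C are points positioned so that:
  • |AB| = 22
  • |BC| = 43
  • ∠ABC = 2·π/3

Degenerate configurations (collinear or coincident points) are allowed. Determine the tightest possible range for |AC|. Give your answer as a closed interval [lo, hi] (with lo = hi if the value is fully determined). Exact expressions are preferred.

|AC| = √(3279)  (≈ 57.2626)

|AB| ∈ {22}
|BC| ∈ {43}
|AC| ∈ {√(3279)}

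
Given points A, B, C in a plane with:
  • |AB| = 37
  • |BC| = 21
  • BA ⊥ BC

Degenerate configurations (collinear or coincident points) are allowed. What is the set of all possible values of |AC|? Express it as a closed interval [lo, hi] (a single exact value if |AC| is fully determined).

|AB| ∈ {37}
|BC| ∈ {21}
|AC| ∈ {√(1810)}

|AC| = √(1810)  (≈ 42.5441)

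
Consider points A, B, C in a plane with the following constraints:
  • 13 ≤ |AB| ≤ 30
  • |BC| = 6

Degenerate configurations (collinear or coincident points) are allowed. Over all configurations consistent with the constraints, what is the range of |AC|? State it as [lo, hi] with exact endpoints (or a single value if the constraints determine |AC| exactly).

|AB| ∈ [13, 30]
|BC| ∈ {6}
|AC| ∈ [7, 36]

|AC| ∈ [7, 36]  (≈ [7.0000, 36.0000])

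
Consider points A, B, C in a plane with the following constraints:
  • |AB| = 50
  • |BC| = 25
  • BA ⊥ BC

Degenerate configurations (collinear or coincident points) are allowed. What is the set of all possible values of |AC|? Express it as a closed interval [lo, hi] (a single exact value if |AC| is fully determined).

|AC| = 25·√(5)  (≈ 55.9017)

|AB| ∈ {50}
|BC| ∈ {25}
|AC| ∈ {25·√(5)}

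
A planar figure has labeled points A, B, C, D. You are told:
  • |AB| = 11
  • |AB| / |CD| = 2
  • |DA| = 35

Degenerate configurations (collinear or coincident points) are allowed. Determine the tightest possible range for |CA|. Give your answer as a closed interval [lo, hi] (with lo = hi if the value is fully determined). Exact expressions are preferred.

|CA| ∈ [59/2, 81/2]  (≈ [29.5000, 40.5000])

|AB| ∈ {11}
|AD| ∈ {35}
|CD| ∈ {11/2}
|BD| ∈ [24, 46]
|AC| ∈ [59/2, 81/2]
|BC| ∈ [37/2, 103/2]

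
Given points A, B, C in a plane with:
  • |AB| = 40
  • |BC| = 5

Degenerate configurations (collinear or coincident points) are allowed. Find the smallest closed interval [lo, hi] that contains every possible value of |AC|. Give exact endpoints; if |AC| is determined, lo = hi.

|AB| ∈ {40}
|BC| ∈ {5}
|AC| ∈ [35, 45]

|AC| ∈ [35, 45]  (≈ [35.0000, 45.0000])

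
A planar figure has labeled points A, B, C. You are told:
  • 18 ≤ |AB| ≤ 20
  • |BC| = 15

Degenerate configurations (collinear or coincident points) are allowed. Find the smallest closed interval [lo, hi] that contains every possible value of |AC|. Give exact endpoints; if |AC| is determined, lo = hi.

|AB| ∈ [18, 20]
|BC| ∈ {15}
|AC| ∈ [3, 35]

|AC| ∈ [3, 35]  (≈ [3.0000, 35.0000])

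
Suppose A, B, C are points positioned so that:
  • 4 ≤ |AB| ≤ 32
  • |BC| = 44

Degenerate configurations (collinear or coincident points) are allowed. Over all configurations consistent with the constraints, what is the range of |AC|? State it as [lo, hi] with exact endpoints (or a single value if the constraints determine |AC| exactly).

|AB| ∈ [4, 32]
|BC| ∈ {44}
|AC| ∈ [12, 76]

|AC| ∈ [12, 76]  (≈ [12.0000, 76.0000])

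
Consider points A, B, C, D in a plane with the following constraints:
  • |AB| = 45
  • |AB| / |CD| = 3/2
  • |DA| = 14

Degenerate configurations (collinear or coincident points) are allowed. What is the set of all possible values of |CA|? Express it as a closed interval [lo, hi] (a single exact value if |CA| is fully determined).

|AB| ∈ {45}
|AD| ∈ {14}
|CD| ∈ {30}
|BD| ∈ [31, 59]
|AC| ∈ [16, 44]
|BC| ∈ [1, 89]

|CA| ∈ [16, 44]  (≈ [16.0000, 44.0000])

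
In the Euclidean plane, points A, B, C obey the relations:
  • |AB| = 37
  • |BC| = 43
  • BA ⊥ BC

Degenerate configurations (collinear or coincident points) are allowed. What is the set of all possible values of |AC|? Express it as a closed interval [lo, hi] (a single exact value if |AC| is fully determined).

|AC| = √(3218)  (≈ 56.7274)

|AB| ∈ {37}
|BC| ∈ {43}
|AC| ∈ {√(3218)}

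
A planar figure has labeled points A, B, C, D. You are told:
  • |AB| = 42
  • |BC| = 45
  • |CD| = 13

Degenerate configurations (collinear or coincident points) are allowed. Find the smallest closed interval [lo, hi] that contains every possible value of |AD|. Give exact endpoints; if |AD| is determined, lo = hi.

|AD| ∈ [0, 100]  (≈ [0.0000, 100.0000])

|AB| ∈ {42}
|BC| ∈ {45}
|CD| ∈ {13}
|AC| ∈ [3, 87]
|BD| ∈ [32, 58]
|AD| ∈ [0, 100]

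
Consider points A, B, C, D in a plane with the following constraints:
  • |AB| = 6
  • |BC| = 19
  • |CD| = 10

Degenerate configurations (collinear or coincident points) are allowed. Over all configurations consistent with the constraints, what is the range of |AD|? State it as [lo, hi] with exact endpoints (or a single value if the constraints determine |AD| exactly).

|AD| ∈ [3, 35]  (≈ [3.0000, 35.0000])

|AB| ∈ {6}
|BC| ∈ {19}
|CD| ∈ {10}
|AC| ∈ [13, 25]
|BD| ∈ [9, 29]
|AD| ∈ [3, 35]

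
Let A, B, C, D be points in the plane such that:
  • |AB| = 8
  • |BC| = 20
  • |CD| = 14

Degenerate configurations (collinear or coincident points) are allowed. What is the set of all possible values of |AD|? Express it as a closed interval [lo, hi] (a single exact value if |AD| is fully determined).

|AB| ∈ {8}
|BC| ∈ {20}
|CD| ∈ {14}
|AC| ∈ [12, 28]
|BD| ∈ [6, 34]
|AD| ∈ [0, 42]

|AD| ∈ [0, 42]  (≈ [0.0000, 42.0000])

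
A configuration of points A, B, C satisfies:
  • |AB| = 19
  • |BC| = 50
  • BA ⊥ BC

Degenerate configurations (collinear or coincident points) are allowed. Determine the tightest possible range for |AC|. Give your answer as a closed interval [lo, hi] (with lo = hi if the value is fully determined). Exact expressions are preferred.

|AB| ∈ {19}
|BC| ∈ {50}
|AC| ∈ {√(2861)}

|AC| = √(2861)  (≈ 53.4883)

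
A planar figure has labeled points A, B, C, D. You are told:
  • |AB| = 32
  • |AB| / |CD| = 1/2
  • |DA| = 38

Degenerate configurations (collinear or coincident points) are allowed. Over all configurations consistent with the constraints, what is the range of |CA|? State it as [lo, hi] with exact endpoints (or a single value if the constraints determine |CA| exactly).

|AB| ∈ {32}
|AD| ∈ {38}
|CD| ∈ {64}
|BD| ∈ [6, 70]
|AC| ∈ [26, 102]
|BC| ∈ [0, 134]

|CA| ∈ [26, 102]  (≈ [26.0000, 102.0000])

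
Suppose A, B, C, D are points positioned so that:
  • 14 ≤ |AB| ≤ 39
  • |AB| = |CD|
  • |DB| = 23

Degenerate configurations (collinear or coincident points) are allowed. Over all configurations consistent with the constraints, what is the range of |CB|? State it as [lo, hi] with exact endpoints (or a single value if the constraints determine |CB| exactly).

|AB| ∈ [14, 39]
|BD| ∈ {23}
|CD| ∈ [14, 39]
|AD| ∈ [0, 62]
|BC| ∈ [0, 62]
|AC| ∈ [0, 101]

|CB| ∈ [0, 62]  (≈ [0.0000, 62.0000])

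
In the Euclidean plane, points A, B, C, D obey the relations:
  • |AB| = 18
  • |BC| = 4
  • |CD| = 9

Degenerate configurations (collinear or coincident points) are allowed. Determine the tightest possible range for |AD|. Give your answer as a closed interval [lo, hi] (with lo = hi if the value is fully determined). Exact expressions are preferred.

|AD| ∈ [5, 31]  (≈ [5.0000, 31.0000])

|AB| ∈ {18}
|BC| ∈ {4}
|CD| ∈ {9}
|AC| ∈ [14, 22]
|BD| ∈ [5, 13]
|AD| ∈ [5, 31]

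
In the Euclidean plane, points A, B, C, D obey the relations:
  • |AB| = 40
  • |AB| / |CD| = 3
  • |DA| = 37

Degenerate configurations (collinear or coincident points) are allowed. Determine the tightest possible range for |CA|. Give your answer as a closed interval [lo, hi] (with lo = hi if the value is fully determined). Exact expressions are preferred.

|AB| ∈ {40}
|AD| ∈ {37}
|CD| ∈ {40/3}
|BD| ∈ [3, 77]
|AC| ∈ [71/3, 151/3]
|BC| ∈ [0, 271/3]

|CA| ∈ [71/3, 151/3]  (≈ [23.6667, 50.3333])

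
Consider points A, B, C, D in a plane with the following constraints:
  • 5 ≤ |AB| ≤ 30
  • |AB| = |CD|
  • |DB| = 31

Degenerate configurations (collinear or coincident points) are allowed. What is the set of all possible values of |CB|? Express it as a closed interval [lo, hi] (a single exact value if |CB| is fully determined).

|AB| ∈ [5, 30]
|BD| ∈ {31}
|CD| ∈ [5, 30]
|AD| ∈ [1, 61]
|BC| ∈ [1, 61]
|AC| ∈ [0, 91]

|CB| ∈ [1, 61]  (≈ [1.0000, 61.0000])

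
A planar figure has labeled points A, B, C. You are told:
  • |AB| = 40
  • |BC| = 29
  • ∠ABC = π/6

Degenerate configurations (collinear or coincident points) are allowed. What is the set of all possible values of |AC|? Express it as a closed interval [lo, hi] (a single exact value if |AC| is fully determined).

|AC| = √(2441 - 1160·√(3))  (≈ 20.7803)

|AB| ∈ {40}
|BC| ∈ {29}
|AC| ∈ {√(2441 - 1160·√(3))}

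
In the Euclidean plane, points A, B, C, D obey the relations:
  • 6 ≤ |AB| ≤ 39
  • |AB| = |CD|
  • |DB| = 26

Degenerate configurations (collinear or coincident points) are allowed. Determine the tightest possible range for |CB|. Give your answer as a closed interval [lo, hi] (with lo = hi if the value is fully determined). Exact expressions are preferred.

|CB| ∈ [0, 65]  (≈ [0.0000, 65.0000])

|AB| ∈ [6, 39]
|BD| ∈ {26}
|CD| ∈ [6, 39]
|AD| ∈ [0, 65]
|BC| ∈ [0, 65]
|AC| ∈ [0, 104]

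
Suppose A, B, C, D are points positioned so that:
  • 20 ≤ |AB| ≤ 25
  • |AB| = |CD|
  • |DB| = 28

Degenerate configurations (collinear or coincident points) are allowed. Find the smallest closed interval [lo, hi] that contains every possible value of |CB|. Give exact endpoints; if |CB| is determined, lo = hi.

|CB| ∈ [3, 53]  (≈ [3.0000, 53.0000])

|AB| ∈ [20, 25]
|BD| ∈ {28}
|CD| ∈ [20, 25]
|AD| ∈ [3, 53]
|BC| ∈ [3, 53]
|AC| ∈ [0, 78]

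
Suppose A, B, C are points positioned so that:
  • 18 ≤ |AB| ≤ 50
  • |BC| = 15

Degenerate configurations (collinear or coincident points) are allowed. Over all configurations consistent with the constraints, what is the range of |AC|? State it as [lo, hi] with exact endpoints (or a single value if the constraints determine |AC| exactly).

|AC| ∈ [3, 65]  (≈ [3.0000, 65.0000])

|AB| ∈ [18, 50]
|BC| ∈ {15}
|AC| ∈ [3, 65]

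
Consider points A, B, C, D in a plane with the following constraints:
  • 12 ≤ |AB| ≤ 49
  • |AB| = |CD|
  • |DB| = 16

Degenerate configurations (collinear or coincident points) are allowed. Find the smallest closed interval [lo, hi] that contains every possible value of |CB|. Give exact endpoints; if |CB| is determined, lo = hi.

|AB| ∈ [12, 49]
|BD| ∈ {16}
|CD| ∈ [12, 49]
|AD| ∈ [0, 65]
|BC| ∈ [0, 65]
|AC| ∈ [0, 114]

|CB| ∈ [0, 65]  (≈ [0.0000, 65.0000])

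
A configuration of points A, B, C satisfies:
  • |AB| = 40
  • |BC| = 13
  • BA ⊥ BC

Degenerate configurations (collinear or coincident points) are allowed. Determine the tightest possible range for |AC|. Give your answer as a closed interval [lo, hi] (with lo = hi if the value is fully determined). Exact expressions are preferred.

|AC| = √(1769)  (≈ 42.0595)

|AB| ∈ {40}
|BC| ∈ {13}
|AC| ∈ {√(1769)}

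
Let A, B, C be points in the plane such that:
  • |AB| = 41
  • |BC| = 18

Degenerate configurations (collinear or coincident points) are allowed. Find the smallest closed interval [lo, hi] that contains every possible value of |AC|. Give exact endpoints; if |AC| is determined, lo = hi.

|AB| ∈ {41}
|BC| ∈ {18}
|AC| ∈ [23, 59]

|AC| ∈ [23, 59]  (≈ [23.0000, 59.0000])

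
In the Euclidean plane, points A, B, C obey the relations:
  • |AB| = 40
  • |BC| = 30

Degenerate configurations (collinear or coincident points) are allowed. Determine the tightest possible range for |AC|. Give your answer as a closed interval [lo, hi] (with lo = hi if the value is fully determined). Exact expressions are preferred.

|AC| ∈ [10, 70]  (≈ [10.0000, 70.0000])

|AB| ∈ {40}
|BC| ∈ {30}
|AC| ∈ [10, 70]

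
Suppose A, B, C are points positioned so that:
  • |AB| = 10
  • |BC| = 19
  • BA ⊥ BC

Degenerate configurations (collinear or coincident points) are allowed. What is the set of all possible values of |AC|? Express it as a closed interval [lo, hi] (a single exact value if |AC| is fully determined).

|AB| ∈ {10}
|BC| ∈ {19}
|AC| ∈ {√(461)}

|AC| = √(461)  (≈ 21.4709)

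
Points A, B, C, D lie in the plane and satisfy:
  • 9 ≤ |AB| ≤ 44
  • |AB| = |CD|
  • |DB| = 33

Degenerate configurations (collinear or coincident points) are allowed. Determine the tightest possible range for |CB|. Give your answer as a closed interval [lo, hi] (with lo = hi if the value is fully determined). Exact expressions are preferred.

|AB| ∈ [9, 44]
|BD| ∈ {33}
|CD| ∈ [9, 44]
|AD| ∈ [0, 77]
|BC| ∈ [0, 77]
|AC| ∈ [0, 121]

|CB| ∈ [0, 77]  (≈ [0.0000, 77.0000])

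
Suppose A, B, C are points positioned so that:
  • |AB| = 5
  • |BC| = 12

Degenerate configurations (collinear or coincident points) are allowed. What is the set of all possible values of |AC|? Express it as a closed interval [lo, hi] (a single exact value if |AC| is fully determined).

|AC| ∈ [7, 17]  (≈ [7.0000, 17.0000])

|AB| ∈ {5}
|BC| ∈ {12}
|AC| ∈ [7, 17]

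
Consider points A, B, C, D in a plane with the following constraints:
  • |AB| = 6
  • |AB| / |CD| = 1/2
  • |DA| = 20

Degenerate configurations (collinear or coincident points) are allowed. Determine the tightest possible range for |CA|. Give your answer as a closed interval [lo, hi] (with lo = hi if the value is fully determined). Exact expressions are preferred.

|CA| ∈ [8, 32]  (≈ [8.0000, 32.0000])

|AB| ∈ {6}
|AD| ∈ {20}
|CD| ∈ {12}
|BD| ∈ [14, 26]
|AC| ∈ [8, 32]
|BC| ∈ [2, 38]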